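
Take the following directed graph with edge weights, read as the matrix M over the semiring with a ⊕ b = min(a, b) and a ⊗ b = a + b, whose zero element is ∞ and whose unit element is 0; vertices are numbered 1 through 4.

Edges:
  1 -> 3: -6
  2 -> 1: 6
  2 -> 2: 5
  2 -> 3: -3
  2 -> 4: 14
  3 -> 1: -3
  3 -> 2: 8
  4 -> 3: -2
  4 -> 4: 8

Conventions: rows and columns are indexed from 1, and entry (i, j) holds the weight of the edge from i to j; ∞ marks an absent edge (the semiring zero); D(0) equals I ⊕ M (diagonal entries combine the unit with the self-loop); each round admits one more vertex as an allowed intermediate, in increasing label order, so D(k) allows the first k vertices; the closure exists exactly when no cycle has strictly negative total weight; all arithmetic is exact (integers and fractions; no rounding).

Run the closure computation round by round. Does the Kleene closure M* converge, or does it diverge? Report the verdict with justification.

D(0):
  [0, ∞, -6, ∞]
  [6, 0, -3, 14]
  [-3, 8, 0, ∞]
  [∞, ∞, -2, 0]
Detection: at round 1, diagonal entry (3, 3) turns strictly negative.
Key observation: the cycle 3->1->3 has total weight (-3) + (-6), which is strictly negative.
Answer: DIVERGES — negative cycle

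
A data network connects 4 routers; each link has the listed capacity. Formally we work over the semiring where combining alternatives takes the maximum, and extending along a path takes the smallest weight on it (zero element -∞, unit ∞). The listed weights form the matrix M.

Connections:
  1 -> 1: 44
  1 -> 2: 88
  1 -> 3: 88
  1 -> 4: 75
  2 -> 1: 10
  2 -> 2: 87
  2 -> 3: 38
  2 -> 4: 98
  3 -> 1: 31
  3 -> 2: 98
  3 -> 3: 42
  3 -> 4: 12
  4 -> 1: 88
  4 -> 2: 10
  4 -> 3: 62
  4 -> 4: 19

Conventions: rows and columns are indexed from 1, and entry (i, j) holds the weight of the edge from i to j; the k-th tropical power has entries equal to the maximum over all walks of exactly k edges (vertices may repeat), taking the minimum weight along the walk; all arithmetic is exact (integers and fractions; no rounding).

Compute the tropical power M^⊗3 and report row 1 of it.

M^⊗2:
  [75, 88, 62, 88]
  [88, 87, 62, 87]
  [31, 87, 42, 98]
  [44, 88, 88, 75]
M^⊗3:
  [88, 87, 75, 88]
  [87, 88, 88, 87]
  [88, 87, 62, 87]
  [75, 88, 62, 88]
Answer: row 1 of M^⊗3 = [88, 87, 75, 88]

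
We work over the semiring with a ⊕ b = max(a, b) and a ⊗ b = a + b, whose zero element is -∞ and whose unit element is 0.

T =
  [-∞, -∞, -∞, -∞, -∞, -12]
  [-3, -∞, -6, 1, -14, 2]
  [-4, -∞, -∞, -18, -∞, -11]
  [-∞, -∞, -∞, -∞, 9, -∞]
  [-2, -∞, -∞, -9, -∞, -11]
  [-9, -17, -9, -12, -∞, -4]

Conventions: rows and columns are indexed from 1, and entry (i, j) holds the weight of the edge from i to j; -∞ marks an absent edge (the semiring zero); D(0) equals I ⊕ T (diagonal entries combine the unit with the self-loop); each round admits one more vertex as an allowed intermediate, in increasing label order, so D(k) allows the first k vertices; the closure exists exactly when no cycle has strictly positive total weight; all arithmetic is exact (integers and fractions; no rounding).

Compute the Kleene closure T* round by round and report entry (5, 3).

D(0):
  [0, -∞, -∞, -∞, -∞, -12]
  [-3, 0, -6, 1, -14, 2]
  [-4, -∞, 0, -18, -∞, -11]
  [-∞, -∞, -∞, 0, 9, -∞]
  [-2, -∞, -∞, -9, 0, -11]
  [-9, -17, -9, -12, -∞, 0]
D(1):
  [0, -∞, -∞, -∞, -∞, -12]
  [-3, 0, -6, 1, -14, 2]
  [-4, -∞, 0, -18, -∞, -11]
  [-∞, -∞, -∞, 0, 9, -∞]
  [-2, -∞, -∞, -9, 0, -11]
  [-9, -17, -9, -12, -∞, 0]
D(2):
  [0, -∞, -∞, -∞, -∞, -12]
  [-3, 0, -6, 1, -14, 2]
  [-4, -∞, 0, -18, -∞, -11]
  [-∞, -∞, -∞, 0, 9, -∞]
  [-2, -∞, -∞, -9, 0, -11]
  [-9, -17, -9, -12, -31, 0]
D(3):
  [0, -∞, -∞, -∞, -∞, -12]
  [-3, 0, -6, 1, -14, 2]
  [-4, -∞, 0, -18, -∞, -11]
  [-∞, -∞, -∞, 0, 9, -∞]
  [-2, -∞, -∞, -9, 0, -11]
  [-9, -17, -9, -12, -31, 0]
D(4):
  [0, -∞, -∞, -∞, -∞, -12]
  [-3, 0, -6, 1, 10, 2]
  [-4, -∞, 0, -18, -9, -11]
  [-∞, -∞, -∞, 0, 9, -∞]
  [-2, -∞, -∞, -9, 0, -11]
  [-9, -17, -9, -12, -3, 0]
D(5):
  [0, -∞, -∞, -∞, -∞, -12]
  [8, 0, -6, 1, 10, 2]
  [-4, -∞, 0, -18, -9, -11]
  [7, -∞, -∞, 0, 9, -2]
  [-2, -∞, -∞, -9, 0, -11]
  [-5, -17, -9, -12, -3, 0]
D(6):
  [0, -29, -21, -24, -15, -12]
  [8, 0, -6, 1, 10, 2]
  [-4, -28, 0, -18, -9, -11]
  [7, -19, -11, 0, 9, -2]
  [-2, -28, -20, -9, 0, -11]
  [-5, -17, -9, -12, -3, 0]
Answer: T*[5][3] = -20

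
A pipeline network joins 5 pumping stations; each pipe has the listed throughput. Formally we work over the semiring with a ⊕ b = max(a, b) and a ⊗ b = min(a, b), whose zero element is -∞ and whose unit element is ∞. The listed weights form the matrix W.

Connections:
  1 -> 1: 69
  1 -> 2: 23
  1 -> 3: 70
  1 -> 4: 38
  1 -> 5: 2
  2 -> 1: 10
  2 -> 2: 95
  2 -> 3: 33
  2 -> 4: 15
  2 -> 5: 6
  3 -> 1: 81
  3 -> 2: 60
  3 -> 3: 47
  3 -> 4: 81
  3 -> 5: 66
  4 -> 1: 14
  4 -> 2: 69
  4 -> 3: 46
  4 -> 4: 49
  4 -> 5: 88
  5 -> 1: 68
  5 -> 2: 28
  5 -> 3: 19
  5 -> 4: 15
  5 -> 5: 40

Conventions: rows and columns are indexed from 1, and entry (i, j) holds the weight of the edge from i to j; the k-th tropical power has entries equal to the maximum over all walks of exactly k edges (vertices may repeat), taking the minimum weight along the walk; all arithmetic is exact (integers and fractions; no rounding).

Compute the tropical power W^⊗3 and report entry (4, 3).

W^⊗2:
  [70, 60, 69, 70, 66]
  [33, 95, 33, 33, 33]
  [69, 69, 70, 49, 81]
  [68, 69, 46, 49, 49]
  [68, 28, 68, 38, 40]
W^⊗3:
  [69, 69, 70, 69, 70]
  [33, 95, 33, 33, 33]
  [70, 69, 69, 70, 66]
  [68, 69, 68, 49, 49]
  [68, 60, 68, 68, 66]
Key observation: the optimum is the walk 4->5->1->3, with weight 88 min 68 min 70 = 68.
Optimal value attained by: walk 4->5->1->3.
Answer: (W^⊗3)[4][3] = 68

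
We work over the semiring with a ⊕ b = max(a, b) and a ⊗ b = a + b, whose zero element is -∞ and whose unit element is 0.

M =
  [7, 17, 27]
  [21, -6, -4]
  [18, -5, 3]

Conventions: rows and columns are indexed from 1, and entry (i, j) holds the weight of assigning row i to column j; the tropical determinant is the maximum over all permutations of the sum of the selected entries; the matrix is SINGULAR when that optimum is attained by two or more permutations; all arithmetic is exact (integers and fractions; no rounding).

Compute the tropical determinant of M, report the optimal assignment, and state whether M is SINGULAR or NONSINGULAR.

σ = (1, 2, 3): 7 + (-6) + 3 = 4
σ = (1, 3, 2): 7 + (-4) + (-5) = -2
σ = (2, 1, 3): 17 + 21 + 3 = 41
σ = (2, 3, 1): 17 + (-4) + 18 = 31
σ = (3, 1, 2): 27 + 21 + (-5) = 43
σ = (3, 2, 1): 27 + (-6) + 18 = 39
Optimal value attained by: σ = (3, 1, 2).
Answer: det⊕(M) = 43; verdict: NONSINGULAR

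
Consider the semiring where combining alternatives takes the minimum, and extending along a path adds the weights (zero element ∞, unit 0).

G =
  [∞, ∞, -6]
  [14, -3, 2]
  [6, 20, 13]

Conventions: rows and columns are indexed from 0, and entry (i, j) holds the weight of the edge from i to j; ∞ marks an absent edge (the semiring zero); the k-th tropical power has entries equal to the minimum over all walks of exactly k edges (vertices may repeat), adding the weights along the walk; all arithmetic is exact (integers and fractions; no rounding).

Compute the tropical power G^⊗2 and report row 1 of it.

G^⊗2:
  [0, 14, 7]
  [8, -6, -1]
  [19, 17, 0]
Answer: row 1 of G^⊗2 = [8, -6, -1]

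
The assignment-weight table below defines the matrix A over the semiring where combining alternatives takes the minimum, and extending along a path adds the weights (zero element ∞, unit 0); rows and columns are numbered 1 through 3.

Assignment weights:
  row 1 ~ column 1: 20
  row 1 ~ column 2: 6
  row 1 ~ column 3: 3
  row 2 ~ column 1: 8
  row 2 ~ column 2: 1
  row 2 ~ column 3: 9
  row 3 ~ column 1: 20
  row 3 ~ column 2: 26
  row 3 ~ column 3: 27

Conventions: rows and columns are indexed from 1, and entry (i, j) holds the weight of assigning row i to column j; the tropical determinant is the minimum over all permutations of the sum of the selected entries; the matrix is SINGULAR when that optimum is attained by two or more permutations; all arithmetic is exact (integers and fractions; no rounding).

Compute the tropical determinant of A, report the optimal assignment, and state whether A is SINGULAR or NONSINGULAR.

σ = (1, 2, 3): 20 + 1 + 27 = 48
σ = (1, 3, 2): 20 + 9 + 26 = 55
σ = (2, 1, 3): 6 + 8 + 27 = 41
σ = (2, 3, 1): 6 + 9 + 20 = 35
σ = (3, 1, 2): 3 + 8 + 26 = 37
σ = (3, 2, 1): 3 + 1 + 20 = 24
Optimal value attained by: σ = (3, 2, 1).
Answer: det⊕(A) = 24; verdict: NONSINGULAR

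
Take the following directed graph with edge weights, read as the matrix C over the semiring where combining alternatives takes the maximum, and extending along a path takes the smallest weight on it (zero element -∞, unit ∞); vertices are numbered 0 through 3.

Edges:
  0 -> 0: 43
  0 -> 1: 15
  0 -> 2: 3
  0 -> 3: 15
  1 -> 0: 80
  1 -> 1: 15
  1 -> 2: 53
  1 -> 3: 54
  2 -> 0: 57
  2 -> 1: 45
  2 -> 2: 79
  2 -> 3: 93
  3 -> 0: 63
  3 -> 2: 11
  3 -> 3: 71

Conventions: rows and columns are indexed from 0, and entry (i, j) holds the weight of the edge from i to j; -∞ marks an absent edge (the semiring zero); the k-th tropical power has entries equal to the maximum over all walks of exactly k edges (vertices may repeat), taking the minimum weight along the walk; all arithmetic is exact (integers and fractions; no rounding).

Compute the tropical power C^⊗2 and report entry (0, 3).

C^⊗2:
  [43, 15, 15, 15]
  [54, 45, 53, 54]
  [63, 45, 79, 79]
  [63, 15, 11, 71]
Key observation: the optimum is the walk 0->0->3, with weight 43 min 15 = 15.
Optimal value attained by: walk 0->0->3.
Answer: (C^⊗2)[0][3] = 15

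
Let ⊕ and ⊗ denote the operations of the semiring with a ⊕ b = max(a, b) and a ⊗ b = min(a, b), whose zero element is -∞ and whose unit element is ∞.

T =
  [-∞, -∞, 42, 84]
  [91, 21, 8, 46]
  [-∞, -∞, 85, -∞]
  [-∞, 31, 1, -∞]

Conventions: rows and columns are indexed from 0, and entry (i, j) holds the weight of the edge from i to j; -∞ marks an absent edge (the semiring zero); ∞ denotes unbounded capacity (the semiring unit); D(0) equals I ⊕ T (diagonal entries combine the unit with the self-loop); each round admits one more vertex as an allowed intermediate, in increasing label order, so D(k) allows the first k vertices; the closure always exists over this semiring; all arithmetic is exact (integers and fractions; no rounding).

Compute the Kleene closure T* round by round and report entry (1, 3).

D(0):
  [∞, -∞, 42, 84]
  [91, ∞, 8, 46]
  [-∞, -∞, ∞, -∞]
  [-∞, 31, 1, ∞]
D(1):
  [∞, -∞, 42, 84]
  [91, ∞, 42, 84]
  [-∞, -∞, ∞, -∞]
  [-∞, 31, 1, ∞]
D(2):
  [∞, -∞, 42, 84]
  [91, ∞, 42, 84]
  [-∞, -∞, ∞, -∞]
  [31, 31, 31, ∞]
D(3):
  [∞, -∞, 42, 84]
  [91, ∞, 42, 84]
  [-∞, -∞, ∞, -∞]
  [31, 31, 31, ∞]
D(4):
  [∞, 31, 42, 84]
  [91, ∞, 42, 84]
  [-∞, -∞, ∞, -∞]
  [31, 31, 31, ∞]
Answer: T*[1][3] = 84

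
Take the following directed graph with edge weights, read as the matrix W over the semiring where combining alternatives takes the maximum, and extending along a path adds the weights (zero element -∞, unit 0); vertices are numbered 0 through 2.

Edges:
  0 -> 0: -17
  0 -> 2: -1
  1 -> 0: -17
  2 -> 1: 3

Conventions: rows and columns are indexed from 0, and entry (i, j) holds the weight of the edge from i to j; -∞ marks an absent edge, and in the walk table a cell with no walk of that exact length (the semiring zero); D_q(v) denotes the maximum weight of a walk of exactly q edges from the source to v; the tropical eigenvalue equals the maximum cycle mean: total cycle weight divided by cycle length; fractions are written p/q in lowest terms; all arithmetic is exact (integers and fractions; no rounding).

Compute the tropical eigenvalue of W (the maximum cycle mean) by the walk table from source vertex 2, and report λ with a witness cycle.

q=0: [-∞, -∞, 0]
q=1: [-∞, 3, -∞]
q=2: [-14, -∞, -∞]
q=3: [-31, -∞, -15]
Optimal cycle mean attained by: cycle 0->2->1->0, total (-1) + 3 + (-17), length 3.
Answer: λ = -5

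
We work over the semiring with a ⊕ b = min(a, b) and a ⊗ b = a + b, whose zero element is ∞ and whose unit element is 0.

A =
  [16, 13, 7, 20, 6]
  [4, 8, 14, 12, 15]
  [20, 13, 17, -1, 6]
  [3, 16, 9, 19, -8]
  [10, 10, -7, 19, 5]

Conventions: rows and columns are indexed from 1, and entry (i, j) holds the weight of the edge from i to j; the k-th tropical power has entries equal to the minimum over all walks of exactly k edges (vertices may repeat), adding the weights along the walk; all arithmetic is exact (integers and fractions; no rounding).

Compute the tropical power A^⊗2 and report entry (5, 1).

A^⊗2:
  [16, 16, -1, 6, 11]
  [12, 16, 8, 13, 4]
  [2, 15, -1, 16, -9]
  [2, 2, -15, 8, -3]
  [13, 6, -2, -8, -1]
Key observation: the optimum is the walk 5->3->1, with weight (-7) + 20 = 13.
Optimal value attained by: walk 5->3->1.
Answer: (A^⊗2)[5][1] = 13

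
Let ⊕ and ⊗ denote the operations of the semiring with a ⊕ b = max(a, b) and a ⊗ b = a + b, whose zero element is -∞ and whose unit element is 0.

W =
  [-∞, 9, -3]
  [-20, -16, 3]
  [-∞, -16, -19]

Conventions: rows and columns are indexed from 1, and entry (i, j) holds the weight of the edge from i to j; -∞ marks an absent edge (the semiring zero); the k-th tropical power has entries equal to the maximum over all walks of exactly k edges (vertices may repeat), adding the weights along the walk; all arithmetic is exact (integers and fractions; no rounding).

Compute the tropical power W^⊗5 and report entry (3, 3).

W^⊗2:
  [-11, -7, 12]
  [-36, -11, -13]
  [-36, -32, -13]
W^⊗3:
  [-27, -2, -4]
  [-31, -27, -8]
  [-52, -27, -29]
W^⊗4:
  [-22, -18, 1]
  [-47, -22, -24]
  [-47, -43, -24]
W^⊗5:
  [-38, -13, -15]
  [-42, -38, -19]
  [-63, -38, -40]
Key observation: the optimum is the walk 3->2->1->2->2->3, with weight (-16) + (-20) + 9 + (-16) + 3 = -40.
Optimal value attained by: walk 3->2->1->2->2->3.
Answer: (W^⊗5)[3][3] = -40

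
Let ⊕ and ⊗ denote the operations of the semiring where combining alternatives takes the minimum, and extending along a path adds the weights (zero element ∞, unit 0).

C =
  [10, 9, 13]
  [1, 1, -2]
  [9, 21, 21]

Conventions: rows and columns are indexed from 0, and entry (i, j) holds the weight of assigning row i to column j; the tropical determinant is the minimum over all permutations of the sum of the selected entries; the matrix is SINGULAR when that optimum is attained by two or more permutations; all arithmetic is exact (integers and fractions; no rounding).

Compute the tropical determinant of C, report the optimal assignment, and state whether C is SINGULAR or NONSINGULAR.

σ = (0, 1, 2): 10 + 1 + 21 = 32
σ = (0, 2, 1): 10 + (-2) + 21 = 29
σ = (1, 0, 2): 9 + 1 + 21 = 31
σ = (1, 2, 0): 9 + (-2) + 9 = 16
σ = (2, 0, 1): 13 + 1 + 21 = 35
σ = (2, 1, 0): 13 + 1 + 9 = 23
Optimal value attained by: σ = (1, 2, 0).
Answer: det⊕(C) = 16; verdict: NONSINGULAR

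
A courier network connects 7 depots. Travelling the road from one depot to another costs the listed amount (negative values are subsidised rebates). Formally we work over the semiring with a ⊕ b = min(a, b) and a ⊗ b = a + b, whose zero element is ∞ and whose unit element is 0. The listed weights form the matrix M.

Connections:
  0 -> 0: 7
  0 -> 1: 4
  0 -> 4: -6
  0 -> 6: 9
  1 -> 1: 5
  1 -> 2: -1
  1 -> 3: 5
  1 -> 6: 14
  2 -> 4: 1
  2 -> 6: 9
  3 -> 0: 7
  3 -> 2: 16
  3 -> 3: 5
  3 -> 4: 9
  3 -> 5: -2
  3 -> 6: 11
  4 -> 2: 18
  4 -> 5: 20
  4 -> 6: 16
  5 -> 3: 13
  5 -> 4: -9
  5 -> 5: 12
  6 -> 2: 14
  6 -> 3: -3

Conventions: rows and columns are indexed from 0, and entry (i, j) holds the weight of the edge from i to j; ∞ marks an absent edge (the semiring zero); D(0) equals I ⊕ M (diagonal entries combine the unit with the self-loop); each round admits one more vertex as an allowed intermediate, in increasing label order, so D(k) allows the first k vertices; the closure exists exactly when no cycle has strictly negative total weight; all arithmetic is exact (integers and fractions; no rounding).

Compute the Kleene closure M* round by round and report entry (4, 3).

D(0):
  [0, 4, ∞, ∞, -6, ∞, 9]
  [∞, 0, -1, 5, ∞, ∞, 14]
  [∞, ∞, 0, ∞, 1, ∞, 9]
  [7, ∞, 16, 0, 9, -2, 11]
  [∞, ∞, 18, ∞, 0, 20, 16]
  [∞, ∞, ∞, 13, -9, 0, ∞]
  [∞, ∞, 14, -3, ∞, ∞, 0]
D(1):
  [0, 4, ∞, ∞, -6, ∞, 9]
  [∞, 0, -1, 5, ∞, ∞, 14]
  [∞, ∞, 0, ∞, 1, ∞, 9]
  [7, 11, 16, 0, 1, -2, 11]
  [∞, ∞, 18, ∞, 0, 20, 16]
  [∞, ∞, ∞, 13, -9, 0, ∞]
  [∞, ∞, 14, -3, ∞, ∞, 0]
D(2):
  [0, 4, 3, 9, -6, ∞, 9]
  [∞, 0, -1, 5, ∞, ∞, 14]
  [∞, ∞, 0, ∞, 1, ∞, 9]
  [7, 11, 10, 0, 1, -2, 11]
  [∞, ∞, 18, ∞, 0, 20, 16]
  [∞, ∞, ∞, 13, -9, 0, ∞]
  [∞, ∞, 14, -3, ∞, ∞, 0]
D(3):
  [0, 4, 3, 9, -6, ∞, 9]
  [∞, 0, -1, 5, 0, ∞, 8]
  [∞, ∞, 0, ∞, 1, ∞, 9]
  [7, 11, 10, 0, 1, -2, 11]
  [∞, ∞, 18, ∞, 0, 20, 16]
  [∞, ∞, ∞, 13, -9, 0, ∞]
  [∞, ∞, 14, -3, 15, ∞, 0]
D(4):
  [0, 4, 3, 9, -6, 7, 9]
  [12, 0, -1, 5, 0, 3, 8]
  [∞, ∞, 0, ∞, 1, ∞, 9]
  [7, 11, 10, 0, 1, -2, 11]
  [∞, ∞, 18, ∞, 0, 20, 16]
  [20, 24, 23, 13, -9, 0, 24]
  [4, 8, 7, -3, -2, -5, 0]
D(5):
  [0, 4, 3, 9, -6, 7, 9]
  [12, 0, -1, 5, 0, 3, 8]
  [∞, ∞, 0, ∞, 1, 21, 9]
  [7, 11, 10, 0, 1, -2, 11]
  [∞, ∞, 18, ∞, 0, 20, 16]
  [20, 24, 9, 13, -9, 0, 7]
  [4, 8, 7, -3, -2, -5, 0]
D(6):
  [0, 4, 3, 9, -6, 7, 9]
  [12, 0, -1, 5, -6, 3, 8]
  [41, 45, 0, 34, 1, 21, 9]
  [7, 11, 7, 0, -11, -2, 5]
  [40, 44, 18, 33, 0, 20, 16]
  [20, 24, 9, 13, -9, 0, 7]
  [4, 8, 4, -3, -14, -5, 0]
D(7):
  [0, 4, 3, 6, -6, 4, 9]
  [12, 0, -1, 5, -6, 3, 8]
  [13, 17, 0, 6, -5, 4, 9]
  [7, 11, 7, 0, -11, -2, 5]
  [20, 24, 18, 13, 0, 11, 16]
  [11, 15, 9, 4, -9, 0, 7]
  [4, 8, 4, -3, -14, -5, 0]
Answer: M*[4][3] = 13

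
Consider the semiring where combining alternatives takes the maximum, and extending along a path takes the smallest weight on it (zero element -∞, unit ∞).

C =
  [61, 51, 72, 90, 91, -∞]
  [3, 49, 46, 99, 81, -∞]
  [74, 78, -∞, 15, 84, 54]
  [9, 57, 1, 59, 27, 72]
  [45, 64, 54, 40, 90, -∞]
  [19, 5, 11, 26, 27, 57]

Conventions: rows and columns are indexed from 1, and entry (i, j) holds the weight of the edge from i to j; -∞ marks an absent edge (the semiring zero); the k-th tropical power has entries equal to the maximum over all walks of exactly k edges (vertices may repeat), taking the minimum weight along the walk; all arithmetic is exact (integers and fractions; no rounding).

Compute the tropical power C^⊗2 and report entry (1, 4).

C^⊗2:
  [72, 72, 61, 61, 90, 72]
  [46, 64, 54, 59, 81, 72]
  [61, 64, 72, 78, 84, 54]
  [27, 57, 46, 59, 57, 59]
  [54, 64, 54, 64, 90, 54]
  [27, 27, 27, 27, 27, 57]
Key observation: the optimum is the walk 1->1->4, with weight 61 min 90 = 61.
Optimal value attained by: walk 1->1->4.
Answer: (C^⊗2)[1][4] = 61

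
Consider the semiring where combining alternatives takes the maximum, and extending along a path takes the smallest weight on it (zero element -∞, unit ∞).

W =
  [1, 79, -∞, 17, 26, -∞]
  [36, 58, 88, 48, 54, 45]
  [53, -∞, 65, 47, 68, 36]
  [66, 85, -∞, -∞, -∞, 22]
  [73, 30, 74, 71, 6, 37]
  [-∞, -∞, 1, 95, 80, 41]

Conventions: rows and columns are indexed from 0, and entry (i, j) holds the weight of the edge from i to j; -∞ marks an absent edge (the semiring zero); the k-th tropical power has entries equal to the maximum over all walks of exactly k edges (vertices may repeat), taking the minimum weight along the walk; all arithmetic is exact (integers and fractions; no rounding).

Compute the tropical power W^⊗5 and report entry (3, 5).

W^⊗2:
  [36, 58, 79, 48, 54, 45]
  [54, 58, 65, 54, 68, 45]
  [68, 53, 68, 68, 65, 37]
  [36, 66, 85, 48, 54, 45]
  [66, 73, 65, 47, 68, 37]
  [73, 85, 74, 71, 41, 41]
W^⊗3:
  [54, 58, 65, 54, 68, 45]
  [68, 58, 68, 68, 65, 45]
  [66, 68, 65, 65, 68, 45]
  [54, 58, 66, 54, 68, 45]
  [68, 66, 73, 68, 65, 45]
  [66, 73, 85, 48, 68, 45]
W^⊗4:
  [68, 58, 68, 68, 65, 45]
  [66, 68, 65, 65, 68, 45]
  [68, 66, 68, 68, 65, 45]
  [68, 58, 68, 68, 66, 45]
  [66, 68, 66, 65, 68, 45]
  [68, 66, 73, 68, 68, 45]
W^⊗5:
  [66, 68, 65, 65, 68, 45]
  [68, 66, 68, 68, 65, 45]
  [66, 68, 66, 65, 68, 45]
  [66, 68, 66, 66, 68, 45]
  [68, 66, 68, 68, 66, 45]
  [68, 68, 68, 68, 68, 45]
Key observation: the optimum is the walk 3->0->1->1->1->5, with weight 66 min 79 min 58 min 58 min 45 = 45.
Optimal value attained by: walk 3->0->1->1->1->5.
Answer: (W^⊗5)[3][5] = 45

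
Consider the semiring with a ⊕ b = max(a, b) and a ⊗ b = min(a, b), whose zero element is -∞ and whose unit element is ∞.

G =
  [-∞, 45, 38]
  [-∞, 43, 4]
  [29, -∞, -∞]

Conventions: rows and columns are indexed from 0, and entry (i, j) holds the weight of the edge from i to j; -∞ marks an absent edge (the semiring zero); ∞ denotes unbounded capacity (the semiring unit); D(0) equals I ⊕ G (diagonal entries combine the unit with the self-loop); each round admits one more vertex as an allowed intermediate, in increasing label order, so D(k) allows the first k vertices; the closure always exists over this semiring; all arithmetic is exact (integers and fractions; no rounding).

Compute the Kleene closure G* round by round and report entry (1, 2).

D(0):
  [∞, 45, 38]
  [-∞, ∞, 4]
  [29, -∞, ∞]
D(1):
  [∞, 45, 38]
  [-∞, ∞, 4]
  [29, 29, ∞]
D(2):
  [∞, 45, 38]
  [-∞, ∞, 4]
  [29, 29, ∞]
D(3):
  [∞, 45, 38]
  [4, ∞, 4]
  [29, 29, ∞]
Answer: G*[1][2] = 4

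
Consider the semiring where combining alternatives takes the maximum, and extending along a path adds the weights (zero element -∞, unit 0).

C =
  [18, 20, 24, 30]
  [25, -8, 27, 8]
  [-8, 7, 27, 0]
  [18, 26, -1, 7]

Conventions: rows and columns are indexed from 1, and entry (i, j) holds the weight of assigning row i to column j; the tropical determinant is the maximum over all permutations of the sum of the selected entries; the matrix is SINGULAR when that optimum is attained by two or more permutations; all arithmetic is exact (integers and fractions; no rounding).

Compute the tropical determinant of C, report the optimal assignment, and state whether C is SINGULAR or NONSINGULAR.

σ = (1, 2, 3, 4): 18 + (-8) + 27 + 7 = 44
σ = (1, 2, 4, 3): 18 + (-8) + 0 + (-1) = 9
σ = (1, 3, 2, 4): 18 + 27 + 7 + 7 = 59
σ = (1, 3, 4, 2): 18 + 27 + 0 + 26 = 71
σ = (1, 4, 2, 3): 18 + 8 + 7 + (-1) = 32
σ = (1, 4, 3, 2): 18 + 8 + 27 + 26 = 79
σ = (2, 1, 3, 4): 20 + 25 + 27 + 7 = 79
σ = (2, 1, 4, 3): 20 + 25 + 0 + (-1) = 44
σ = (2, 3, 1, 4): 20 + 27 + (-8) + 7 = 46
σ = (2, 3, 4, 1): 20 + 27 + 0 + 18 = 65
σ = (2, 4, 1, 3): 20 + 8 + (-8) + (-1) = 19
σ = (2, 4, 3, 1): 20 + 8 + 27 + 18 = 73
σ = (3, 1, 2, 4): 24 + 25 + 7 + 7 = 63
σ = (3, 1, 4, 2): 24 + 25 + 0 + 26 = 75
σ = (3, 2, 1, 4): 24 + (-8) + (-8) + 7 = 15
σ = (3, 2, 4, 1): 24 + (-8) + 0 + 18 = 34
σ = (3, 4, 1, 2): 24 + 8 + (-8) + 26 = 50
σ = (3, 4, 2, 1): 24 + 8 + 7 + 18 = 57
σ = (4, 1, 2, 3): 30 + 25 + 7 + (-1) = 61
σ = (4, 1, 3, 2): 30 + 25 + 27 + 26 = 108
σ = (4, 2, 1, 3): 30 + (-8) + (-8) + (-1) = 13
σ = (4, 2, 3, 1): 30 + (-8) + 27 + 18 = 67
σ = (4, 3, 1, 2): 30 + 27 + (-8) + 26 = 75
σ = (4, 3, 2, 1): 30 + 27 + 7 + 18 = 82
Optimal value attained by: σ = (4, 1, 3, 2).
Answer: det⊕(C) = 108; verdict: NONSINGULAR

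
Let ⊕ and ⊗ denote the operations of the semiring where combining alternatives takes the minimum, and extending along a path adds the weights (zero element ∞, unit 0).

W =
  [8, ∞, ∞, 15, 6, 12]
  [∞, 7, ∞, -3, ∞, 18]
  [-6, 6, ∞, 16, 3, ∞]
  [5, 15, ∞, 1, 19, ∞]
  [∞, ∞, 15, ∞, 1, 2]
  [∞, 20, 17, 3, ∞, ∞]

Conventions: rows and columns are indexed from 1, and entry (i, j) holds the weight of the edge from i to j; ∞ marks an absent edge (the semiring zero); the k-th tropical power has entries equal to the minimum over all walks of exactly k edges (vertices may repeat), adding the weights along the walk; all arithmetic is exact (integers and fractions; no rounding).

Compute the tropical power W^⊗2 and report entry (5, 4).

W^⊗2:
  [16, 30, 21, 15, 7, 8]
  [2, 12, 35, -2, 16, 25]
  [2, 13, 18, 3, 0, 5]
  [6, 16, 34, 2, 11, 17]
  [9, 21, 16, 5, 2, 3]
  [8, 18, ∞, 4, 20, 38]
Key observation: the optimum is the walk 5->6->4, with weight 2 + 3 = 5.
Optimal value attained by: walk 5->6->4.
Answer: (W^⊗2)[5][4] = 5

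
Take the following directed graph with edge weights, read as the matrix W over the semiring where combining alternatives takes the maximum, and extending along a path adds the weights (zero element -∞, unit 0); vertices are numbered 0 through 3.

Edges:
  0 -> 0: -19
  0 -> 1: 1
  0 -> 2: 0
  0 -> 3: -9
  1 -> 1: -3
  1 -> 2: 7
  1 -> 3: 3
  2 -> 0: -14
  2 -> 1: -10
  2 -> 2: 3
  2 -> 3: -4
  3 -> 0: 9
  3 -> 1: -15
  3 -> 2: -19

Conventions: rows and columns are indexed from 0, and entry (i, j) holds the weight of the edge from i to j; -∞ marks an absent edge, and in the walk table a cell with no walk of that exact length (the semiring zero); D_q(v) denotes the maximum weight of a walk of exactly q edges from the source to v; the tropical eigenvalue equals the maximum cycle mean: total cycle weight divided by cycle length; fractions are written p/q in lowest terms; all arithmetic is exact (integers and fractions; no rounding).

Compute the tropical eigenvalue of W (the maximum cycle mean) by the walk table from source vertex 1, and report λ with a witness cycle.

q=0: [-∞, 0, -∞, -∞]
q=1: [-∞, -3, 7, 3]
q=2: [12, -3, 10, 3]
q=3: [12, 13, 13, 6]
q=4: [15, 13, 20, 16]
Optimal cycle mean attained by: cycle 0->1->3->0, total 1 + 3 + 9, length 3.
Answer: λ = 13/3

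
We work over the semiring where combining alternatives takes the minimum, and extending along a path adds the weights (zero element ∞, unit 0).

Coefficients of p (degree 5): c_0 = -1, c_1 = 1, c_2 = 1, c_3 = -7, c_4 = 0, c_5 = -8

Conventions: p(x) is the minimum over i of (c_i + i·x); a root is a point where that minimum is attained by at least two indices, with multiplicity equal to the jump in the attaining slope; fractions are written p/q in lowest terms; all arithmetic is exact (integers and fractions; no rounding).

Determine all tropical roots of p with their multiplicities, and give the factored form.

hull edge (i=0, c=-1) to (i=3, c=-7): slope -2, span 3
hull edge (i=3, c=-7) to (i=5, c=-8): slope -1/2, span 2
Factored form: p(x) = -8 ⊗ (x ⊕ 1/2) ⊗ (x ⊕ 1/2) ⊗ (x ⊕ 2) ⊗ (x ⊕ 2) ⊗ (x ⊕ 2)
Answer: roots = 1/2 (mult 2), 2 (mult 3)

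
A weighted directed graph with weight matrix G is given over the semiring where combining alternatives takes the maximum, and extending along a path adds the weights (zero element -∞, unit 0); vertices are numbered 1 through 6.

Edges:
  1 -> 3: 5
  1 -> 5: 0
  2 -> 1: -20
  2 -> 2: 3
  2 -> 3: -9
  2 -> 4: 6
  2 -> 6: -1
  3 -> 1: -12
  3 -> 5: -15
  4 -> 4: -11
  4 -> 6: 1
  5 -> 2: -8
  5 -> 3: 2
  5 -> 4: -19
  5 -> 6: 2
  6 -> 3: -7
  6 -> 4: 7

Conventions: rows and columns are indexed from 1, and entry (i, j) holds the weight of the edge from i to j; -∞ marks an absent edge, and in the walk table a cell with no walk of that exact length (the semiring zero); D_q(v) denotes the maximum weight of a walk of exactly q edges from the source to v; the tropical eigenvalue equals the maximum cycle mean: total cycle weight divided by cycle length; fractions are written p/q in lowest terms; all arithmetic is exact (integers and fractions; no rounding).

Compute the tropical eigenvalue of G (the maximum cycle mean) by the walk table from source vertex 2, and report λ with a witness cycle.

q=0: [-∞, 0, -∞, -∞, -∞, -∞]
q=1: [-20, 3, -9, 6, -∞, -1]
q=2: [-17, 6, -6, 9, -20, 7]
q=3: [-14, 9, 0, 14, -17, 10]
q=4: [-11, 12, 3, 17, -14, 15]
q=5: [-8, 15, 8, 22, -11, 18]
q=6: [-4, 18, 11, 25, -7, 23]
Optimal cycle mean attained by: cycle 4->6->4, total 1 + 7, length 2.
Answer: λ = 4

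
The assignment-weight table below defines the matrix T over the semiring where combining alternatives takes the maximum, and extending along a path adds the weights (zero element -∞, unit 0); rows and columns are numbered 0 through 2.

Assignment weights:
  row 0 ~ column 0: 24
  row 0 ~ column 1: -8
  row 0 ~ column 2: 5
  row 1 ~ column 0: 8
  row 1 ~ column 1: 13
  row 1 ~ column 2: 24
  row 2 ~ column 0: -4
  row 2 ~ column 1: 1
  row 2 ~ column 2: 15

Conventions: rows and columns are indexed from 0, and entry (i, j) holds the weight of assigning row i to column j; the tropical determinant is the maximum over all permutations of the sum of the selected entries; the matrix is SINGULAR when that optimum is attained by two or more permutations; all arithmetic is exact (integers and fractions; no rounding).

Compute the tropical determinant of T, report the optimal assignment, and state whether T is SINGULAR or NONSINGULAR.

σ = (0, 1, 2): 24 + 13 + 15 = 52
σ = (0, 2, 1): 24 + 24 + 1 = 49
σ = (1, 0, 2): (-8) + 8 + 15 = 15
σ = (1, 2, 0): (-8) + 24 + (-4) = 12
σ = (2, 0, 1): 5 + 8 + 1 = 14
σ = (2, 1, 0): 5 + 13 + (-4) = 14
Optimal value attained by: σ = (0, 1, 2).
Answer: det⊕(T) = 52; verdict: NONSINGULAR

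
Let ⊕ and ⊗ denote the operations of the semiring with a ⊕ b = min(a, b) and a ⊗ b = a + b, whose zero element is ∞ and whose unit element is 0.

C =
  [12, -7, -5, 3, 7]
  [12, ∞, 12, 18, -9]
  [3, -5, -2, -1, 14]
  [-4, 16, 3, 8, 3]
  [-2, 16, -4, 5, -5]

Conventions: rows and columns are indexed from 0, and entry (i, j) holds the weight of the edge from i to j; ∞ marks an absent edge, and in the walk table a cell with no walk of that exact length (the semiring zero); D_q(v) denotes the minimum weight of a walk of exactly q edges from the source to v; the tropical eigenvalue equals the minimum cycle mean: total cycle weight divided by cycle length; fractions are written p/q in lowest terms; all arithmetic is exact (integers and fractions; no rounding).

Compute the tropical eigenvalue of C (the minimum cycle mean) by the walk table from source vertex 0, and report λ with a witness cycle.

q=0: [0, ∞, ∞, ∞, ∞]
q=1: [12, -7, -5, 3, 7]
q=2: [-2, -10, -7, -6, -16]
q=3: [-18, -12, -20, -11, -21]
q=4: [-23, -25, -25, -21, -26]
q=5: [-28, -30, -30, -26, -34]
Optimal cycle mean attained by: cycle 0->1->4->0, total (-7) + (-9) + (-2), length 3.
Answer: λ = -6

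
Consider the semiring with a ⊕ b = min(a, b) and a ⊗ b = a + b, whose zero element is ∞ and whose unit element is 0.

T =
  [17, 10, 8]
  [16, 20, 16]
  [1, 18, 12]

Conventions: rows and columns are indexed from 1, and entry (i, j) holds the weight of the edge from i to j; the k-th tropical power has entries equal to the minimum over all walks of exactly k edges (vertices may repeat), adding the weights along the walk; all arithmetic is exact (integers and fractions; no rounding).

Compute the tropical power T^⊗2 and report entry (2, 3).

T^⊗2:
  [9, 26, 20]
  [17, 26, 24]
  [13, 11, 9]
Key observation: the optimum is the walk 2->1->3, with weight 16 + 8 = 24.
Optimal value attained by: walk 2->1->3.
Answer: (T^⊗2)[2][3] = 24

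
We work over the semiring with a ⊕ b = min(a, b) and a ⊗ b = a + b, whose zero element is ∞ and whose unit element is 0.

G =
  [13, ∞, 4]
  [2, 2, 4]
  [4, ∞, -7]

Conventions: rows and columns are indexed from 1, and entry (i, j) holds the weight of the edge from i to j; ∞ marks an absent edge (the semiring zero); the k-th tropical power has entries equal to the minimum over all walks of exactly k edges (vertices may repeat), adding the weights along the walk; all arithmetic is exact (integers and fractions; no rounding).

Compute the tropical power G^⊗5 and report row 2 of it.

G^⊗2:
  [8, ∞, -3]
  [4, 4, -3]
  [-3, ∞, -14]
G^⊗3:
  [1, ∞, -10]
  [1, 6, -10]
  [-10, ∞, -21]
G^⊗4:
  [-6, ∞, -17]
  [-6, 8, -17]
  [-17, ∞, -28]
G^⊗5:
  [-13, ∞, -24]
  [-13, 10, -24]
  [-24, ∞, -35]
Answer: row 2 of G^⊗5 = [-13, 10, -24]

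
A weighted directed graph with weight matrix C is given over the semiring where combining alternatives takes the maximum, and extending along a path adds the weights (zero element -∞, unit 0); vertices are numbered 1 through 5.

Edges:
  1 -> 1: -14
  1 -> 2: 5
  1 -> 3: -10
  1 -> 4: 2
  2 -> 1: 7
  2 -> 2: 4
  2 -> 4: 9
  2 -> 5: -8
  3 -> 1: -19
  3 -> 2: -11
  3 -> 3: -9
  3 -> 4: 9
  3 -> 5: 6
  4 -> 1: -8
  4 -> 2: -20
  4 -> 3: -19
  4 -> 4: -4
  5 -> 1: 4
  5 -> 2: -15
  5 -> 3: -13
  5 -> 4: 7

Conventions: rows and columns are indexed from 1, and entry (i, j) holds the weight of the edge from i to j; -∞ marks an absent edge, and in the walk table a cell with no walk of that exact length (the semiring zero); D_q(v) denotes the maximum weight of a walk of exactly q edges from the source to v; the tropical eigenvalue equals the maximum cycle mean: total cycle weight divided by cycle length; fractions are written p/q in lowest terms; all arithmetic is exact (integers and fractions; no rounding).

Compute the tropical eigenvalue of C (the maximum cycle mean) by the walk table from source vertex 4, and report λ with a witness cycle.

q=0: [-∞, -∞, -∞, 0, -∞]
q=1: [-8, -20, -19, -4, -∞]
q=2: [-12, -3, -18, -6, -13]
q=3: [4, 1, -22, 6, -11]
q=4: [8, 9, -6, 10, -7]
q=5: [16, 13, -2, 18, 1]
Optimal cycle mean attained by: cycle 1->2->1, total 5 + 7, length 2.
Answer: λ = 6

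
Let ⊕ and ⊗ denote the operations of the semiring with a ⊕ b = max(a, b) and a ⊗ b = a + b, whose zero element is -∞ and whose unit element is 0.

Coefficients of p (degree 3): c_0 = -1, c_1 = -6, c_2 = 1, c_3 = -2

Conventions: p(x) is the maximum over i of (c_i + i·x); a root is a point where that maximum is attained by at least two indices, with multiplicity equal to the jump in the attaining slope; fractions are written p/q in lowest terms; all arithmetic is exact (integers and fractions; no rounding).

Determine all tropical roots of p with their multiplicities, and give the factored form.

hull edge (i=0, c=-1) to (i=2, c=1): slope 1, span 2
hull edge (i=2, c=1) to (i=3, c=-2): slope -3, span 1
Factored form: p(x) = -2 ⊗ (x ⊕ (-1)) ⊗ (x ⊕ (-1)) ⊗ (x ⊕ 3)
Answer: roots = -1 (mult 2), 3 (mult 1)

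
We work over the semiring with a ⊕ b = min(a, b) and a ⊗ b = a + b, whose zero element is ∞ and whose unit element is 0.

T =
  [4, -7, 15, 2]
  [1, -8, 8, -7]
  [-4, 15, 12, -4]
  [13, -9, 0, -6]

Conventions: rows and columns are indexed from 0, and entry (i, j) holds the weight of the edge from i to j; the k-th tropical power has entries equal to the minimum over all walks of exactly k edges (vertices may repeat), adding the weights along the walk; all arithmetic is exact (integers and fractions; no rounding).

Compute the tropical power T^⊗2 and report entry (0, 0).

T^⊗2:
  [-6, -15, 1, -14]
  [-7, -16, -7, -15]
  [0, -13, -4, -10]
  [-8, -17, -6, -16]
Key observation: the optimum is the walk 0->1->0, with weight (-7) + 1 = -6.
Optimal value attained by: walk 0->1->0.
Answer: (T^⊗2)[0][0] = -6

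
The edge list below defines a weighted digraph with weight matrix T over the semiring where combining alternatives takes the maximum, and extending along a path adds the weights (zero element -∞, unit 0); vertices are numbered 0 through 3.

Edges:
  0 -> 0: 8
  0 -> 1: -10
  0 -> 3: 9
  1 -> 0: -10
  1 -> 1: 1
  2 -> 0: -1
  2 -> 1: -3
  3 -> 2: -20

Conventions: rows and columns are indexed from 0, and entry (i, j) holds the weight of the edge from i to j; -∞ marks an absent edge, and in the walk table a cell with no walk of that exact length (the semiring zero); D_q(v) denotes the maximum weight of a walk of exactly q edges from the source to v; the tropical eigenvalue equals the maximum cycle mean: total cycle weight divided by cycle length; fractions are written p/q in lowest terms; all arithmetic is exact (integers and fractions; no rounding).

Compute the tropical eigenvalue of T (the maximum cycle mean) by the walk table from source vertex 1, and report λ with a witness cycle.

q=0: [-∞, 0, -∞, -∞]
q=1: [-10, 1, -∞, -∞]
q=2: [-2, 2, -∞, -1]
q=3: [6, 3, -21, 7]
q=4: [14, 4, -13, 15]
Optimal cycle mean attained by: cycle 0->0, total 8, length 1.
Answer: λ = 8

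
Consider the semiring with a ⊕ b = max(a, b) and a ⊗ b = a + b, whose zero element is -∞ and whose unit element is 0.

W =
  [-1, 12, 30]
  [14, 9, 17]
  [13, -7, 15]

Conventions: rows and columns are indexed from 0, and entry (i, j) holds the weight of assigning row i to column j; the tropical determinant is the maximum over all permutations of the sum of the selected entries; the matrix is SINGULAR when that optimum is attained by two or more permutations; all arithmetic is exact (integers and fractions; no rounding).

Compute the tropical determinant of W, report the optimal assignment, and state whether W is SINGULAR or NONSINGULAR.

σ = (0, 1, 2): (-1) + 9 + 15 = 23
σ = (0, 2, 1): (-1) + 17 + (-7) = 9
σ = (1, 0, 2): 12 + 14 + 15 = 41
σ = (1, 2, 0): 12 + 17 + 13 = 42
σ = (2, 0, 1): 30 + 14 + (-7) = 37
σ = (2, 1, 0): 30 + 9 + 13 = 52
Optimal value attained by: σ = (2, 1, 0).
Answer: det⊕(W) = 52; verdict: NONSINGULAR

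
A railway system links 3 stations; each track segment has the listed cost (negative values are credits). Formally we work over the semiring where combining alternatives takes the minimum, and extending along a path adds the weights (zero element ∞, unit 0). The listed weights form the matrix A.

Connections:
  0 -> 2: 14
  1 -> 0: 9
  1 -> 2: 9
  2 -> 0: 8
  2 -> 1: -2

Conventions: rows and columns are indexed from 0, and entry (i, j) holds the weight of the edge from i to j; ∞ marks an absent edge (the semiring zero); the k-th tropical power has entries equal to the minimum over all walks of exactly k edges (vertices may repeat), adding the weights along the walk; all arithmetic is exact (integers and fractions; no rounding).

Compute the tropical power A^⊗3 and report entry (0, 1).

A^⊗2:
  [22, 12, ∞]
  [17, 7, 23]
  [7, ∞, 7]
A^⊗3:
  [21, ∞, 21]
  [16, 21, 16]
  [15, 5, 21]
Key observation: no walk of exactly 3 edges connects these vertices, so the entry is the semiring zero.
Answer: (A^⊗3)[0][1] = ∞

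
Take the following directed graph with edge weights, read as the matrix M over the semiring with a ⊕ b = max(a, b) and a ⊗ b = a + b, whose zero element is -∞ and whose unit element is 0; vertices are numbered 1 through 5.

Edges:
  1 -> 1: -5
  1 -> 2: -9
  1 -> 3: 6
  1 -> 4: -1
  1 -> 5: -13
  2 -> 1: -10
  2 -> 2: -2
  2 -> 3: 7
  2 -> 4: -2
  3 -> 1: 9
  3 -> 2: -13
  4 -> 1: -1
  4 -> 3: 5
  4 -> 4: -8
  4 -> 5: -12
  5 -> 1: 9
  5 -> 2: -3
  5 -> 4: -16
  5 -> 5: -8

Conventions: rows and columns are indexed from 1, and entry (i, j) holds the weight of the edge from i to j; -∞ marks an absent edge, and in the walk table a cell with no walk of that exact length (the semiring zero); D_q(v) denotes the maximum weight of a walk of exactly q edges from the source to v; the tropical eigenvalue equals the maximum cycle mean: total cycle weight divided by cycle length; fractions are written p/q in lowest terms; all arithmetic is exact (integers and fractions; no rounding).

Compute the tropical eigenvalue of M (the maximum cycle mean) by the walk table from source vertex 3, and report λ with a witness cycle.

q=0: [-∞, -∞, 0, -∞, -∞]
q=1: [9, -13, -∞, -∞, -∞]
q=2: [4, 0, 15, 8, -4]
q=3: [24, 2, 13, 3, -4]
q=4: [22, 15, 30, 23, 11]
q=5: [39, 17, 28, 21, 11]
Optimal cycle mean attained by: cycle 1->3->1, total 6 + 9, length 2.
Answer: λ = 15/2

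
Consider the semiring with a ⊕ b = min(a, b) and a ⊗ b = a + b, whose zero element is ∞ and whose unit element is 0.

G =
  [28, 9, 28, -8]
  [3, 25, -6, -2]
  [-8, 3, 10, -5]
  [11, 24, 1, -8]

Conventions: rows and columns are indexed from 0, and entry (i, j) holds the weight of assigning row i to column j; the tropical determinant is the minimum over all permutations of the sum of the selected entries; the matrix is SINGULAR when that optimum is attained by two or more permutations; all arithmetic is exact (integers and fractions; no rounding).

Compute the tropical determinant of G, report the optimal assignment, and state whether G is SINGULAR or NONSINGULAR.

σ = (0, 1, 2, 3): 28 + 25 + 10 + (-8) = 55
σ = (0, 1, 3, 2): 28 + 25 + (-5) + 1 = 49
σ = (0, 2, 1, 3): 28 + (-6) + 3 + (-8) = 17
σ = (0, 2, 3, 1): 28 + (-6) + (-5) + 24 = 41
σ = (0, 3, 1, 2): 28 + (-2) + 3 + 1 = 30
σ = (0, 3, 2, 1): 28 + (-2) + 10 + 24 = 60
σ = (1, 0, 2, 3): 9 + 3 + 10 + (-8) = 14
σ = (1, 0, 3, 2): 9 + 3 + (-5) + 1 = 8
σ = (1, 2, 0, 3): 9 + (-6) + (-8) + (-8) = -13
σ = (1, 2, 3, 0): 9 + (-6) + (-5) + 11 = 9
σ = (1, 3, 0, 2): 9 + (-2) + (-8) + 1 = 0
σ = (1, 3, 2, 0): 9 + (-2) + 10 + 11 = 28
σ = (2, 0, 1, 3): 28 + 3 + 3 + (-8) = 26
σ = (2, 0, 3, 1): 28 + 3 + (-5) + 24 = 50
σ = (2, 1, 0, 3): 28 + 25 + (-8) + (-8) = 37
σ = (2, 1, 3, 0): 28 + 25 + (-5) + 11 = 59
σ = (2, 3, 0, 1): 28 + (-2) + (-8) + 24 = 42
σ = (2, 3, 1, 0): 28 + (-2) + 3 + 11 = 40
σ = (3, 0, 1, 2): (-8) + 3 + 3 + 1 = -1
σ = (3, 0, 2, 1): (-8) + 3 + 10 + 24 = 29
σ = (3, 1, 0, 2): (-8) + 25 + (-8) + 1 = 10
σ = (3, 1, 2, 0): (-8) + 25 + 10 + 11 = 38
σ = (3, 2, 0, 1): (-8) + (-6) + (-8) + 24 = 2
σ = (3, 2, 1, 0): (-8) + (-6) + 3 + 11 = 0
Optimal value attained by: σ = (1, 2, 0, 3).
Answer: det⊕(G) = -13; verdict: NONSINGULAR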